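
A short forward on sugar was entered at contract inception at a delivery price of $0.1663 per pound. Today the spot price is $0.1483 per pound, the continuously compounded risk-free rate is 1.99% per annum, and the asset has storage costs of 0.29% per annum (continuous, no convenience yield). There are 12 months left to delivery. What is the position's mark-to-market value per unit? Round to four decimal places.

Current fair forward for the remaining 12 months: F = S·e^((r + u)·T), (r + u) = 0.0199 + 0.0029 = 0.0228
F = 0.1483 · e^(0.0228 × 12/12) = 0.1483 × 1.023062 = 0.1517
Value of long forward = (F − K)·e^(−rT) = (0.1517 − 0.1663) · e^(−0.0199·12/12)
= -0.0146 × 0.980297 = -0.0143
Short position value = −(long value) = $0.0143

$0.0143 per pound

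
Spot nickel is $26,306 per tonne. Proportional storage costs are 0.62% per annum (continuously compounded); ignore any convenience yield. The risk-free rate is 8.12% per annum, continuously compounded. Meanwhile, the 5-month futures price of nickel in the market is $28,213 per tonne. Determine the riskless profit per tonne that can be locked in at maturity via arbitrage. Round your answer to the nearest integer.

Fair futures: F* = S·e^(carry·T), with carry = (r + u) = 0.0812 + 0.0062 = 0.0874
F* = 26306 · e^(0.0874 × 5/12) = 26306 · e^0.036417 = 26306 × 1.037088 = $27281.6369
Market $28213 > fair $27281.6369: forward overpriced → cash-and-carry (buy spot, short the forward).
At maturity, profit = |F_mkt − F*| = |28213 − 27281.6369| = $931 per tonne

$931 per tonne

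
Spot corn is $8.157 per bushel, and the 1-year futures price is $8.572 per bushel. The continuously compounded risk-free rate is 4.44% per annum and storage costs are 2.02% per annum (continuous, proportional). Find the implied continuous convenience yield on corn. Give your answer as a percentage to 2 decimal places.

F = S·e^((r+u−y)T) ⇒ (r+u−y) = ln(F/S)/T
ln(8.572/8.157) = 0.049625; /T ⇒ 0.049625
y = r + u − ln(F/S)/T = 0.0444 + 0.0202 − 0.049625 = 0.014975
y = 1.50%

1.50%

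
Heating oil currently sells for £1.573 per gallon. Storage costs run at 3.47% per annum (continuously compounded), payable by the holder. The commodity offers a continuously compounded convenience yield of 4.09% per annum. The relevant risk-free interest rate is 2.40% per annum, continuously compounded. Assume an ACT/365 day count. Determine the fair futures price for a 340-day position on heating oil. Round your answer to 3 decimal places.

Net carry = r + u − y = 0.0240 + 0.0347 − 0.0409 = 0.0178
F = S·e^((r+u−y)T) = 1.573 · e^(0.0178 × 340/365) = 1.573 · e^0.016581
= 1.573 × 1.016719 = £1.599 per gallon

£1.599 per gallon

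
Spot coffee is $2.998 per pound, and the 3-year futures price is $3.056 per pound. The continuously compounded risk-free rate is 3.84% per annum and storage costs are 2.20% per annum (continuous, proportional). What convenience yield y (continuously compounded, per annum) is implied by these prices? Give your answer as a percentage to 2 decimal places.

5.40%

F = S·e^((r+u−y)T) ⇒ (r+u−y) = ln(F/S)/T
ln(3.056/2.998) = 0.019161; /T ⇒ 0.006387
y = r + u − ln(F/S)/T = 0.0384 + 0.0220 − 0.006387 = 0.054013
y = 5.40%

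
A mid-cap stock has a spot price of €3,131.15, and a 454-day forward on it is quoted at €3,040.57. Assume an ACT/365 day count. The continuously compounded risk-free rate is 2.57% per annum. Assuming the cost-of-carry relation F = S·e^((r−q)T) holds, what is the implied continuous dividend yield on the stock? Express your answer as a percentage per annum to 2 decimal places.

From F = S·e^((r−q)T): (r − q) = ln(F/S)/T
ln(3040.57/3131.15) = ln(0.971071) = -0.029356
(r − q) = -0.029356 / (454/365) = -0.023601
q = r − ln(F/S)/T = 0.0257 + 0.023601 = 0.049301
q = 4.93%

4.93%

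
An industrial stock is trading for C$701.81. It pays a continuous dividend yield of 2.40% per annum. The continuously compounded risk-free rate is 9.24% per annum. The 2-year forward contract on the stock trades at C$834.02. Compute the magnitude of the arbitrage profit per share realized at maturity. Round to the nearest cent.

Fair forward: F* = S·e^(carry·T), with carry = (r − q) = 0.0924 − 0.0240 = 0.0684
F* = 701.81 · e^(0.0684 × 2) = 701.81 · e^0.136800 = 701.81 × 1.146599 = C$804.6946
Market C$834.02 > fair C$804.6946: forward overpriced → cash-and-carry (buy spot, short the forward).
At maturity, profit = |F_mkt − F*| = |834.02 − 804.6946| = C$29.33 per share

C$29.33 per share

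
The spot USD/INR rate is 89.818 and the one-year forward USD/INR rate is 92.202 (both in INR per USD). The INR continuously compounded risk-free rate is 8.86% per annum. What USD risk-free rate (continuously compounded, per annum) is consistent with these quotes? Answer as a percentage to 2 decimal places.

6.24%

F = S·e^((r_INR − r_USD)T) ⇒ r_USD = r_INR − ln(F/S)/T
ln(92.202/89.818) = 0.026196; /(12/12) = 0.026196
r_USD = 0.0886 − 0.026196 = 0.062404
r_USD = 6.24%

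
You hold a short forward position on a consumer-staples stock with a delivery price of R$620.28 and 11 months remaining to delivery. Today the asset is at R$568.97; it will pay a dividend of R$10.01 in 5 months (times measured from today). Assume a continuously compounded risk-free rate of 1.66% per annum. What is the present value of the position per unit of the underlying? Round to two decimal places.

R$51.88

PV(remaining dividends) I = 10.01·e^(−0.0166·5/12) = 9.9410
Current forward F = (S − I)·e^(rT) = (568.97 − 9.9410)·e^(0.0166·11/12) = 559.0290 × 1.015333 = 567.6006
Value (long) = (F − K)·e^(−rT) = (567.6006 − 620.28) × 0.984899 = -51.8839
Short position value = −(long value) = R$51.88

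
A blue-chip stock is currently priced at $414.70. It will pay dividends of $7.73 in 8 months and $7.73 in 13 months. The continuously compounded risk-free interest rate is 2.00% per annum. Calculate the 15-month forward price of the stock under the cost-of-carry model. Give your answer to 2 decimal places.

$409.62

PV(dividends) I = 7.73·e^(−0.0200·8/12) + 7.73·e^(−0.0200·13/12)
I = 7.6276 + 7.5643 = 15.1919
F = (S − I)·e^(rT) = (414.70 − 15.1919) · e^(0.0200·15/12)
= 399.5081 · e^0.025000 = 399.5081 × 1.025315 = $409.62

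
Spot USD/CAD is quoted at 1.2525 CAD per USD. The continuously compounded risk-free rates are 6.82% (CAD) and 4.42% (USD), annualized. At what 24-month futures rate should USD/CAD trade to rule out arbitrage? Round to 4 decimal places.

F = S·e^((r_CAD − r_USD)T) = 1.2525 · e^((0.0682 − 0.0442) × 24/12)
= 1.2525 · e^0.048000 = 1.2525 × 1.049171
F = 1.3141 CAD per USD

1.3141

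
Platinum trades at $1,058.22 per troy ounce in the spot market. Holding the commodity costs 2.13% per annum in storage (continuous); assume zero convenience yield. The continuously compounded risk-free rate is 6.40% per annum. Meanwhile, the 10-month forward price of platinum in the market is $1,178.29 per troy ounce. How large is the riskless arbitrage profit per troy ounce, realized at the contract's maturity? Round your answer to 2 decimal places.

$42.11 per troy ounce

Fair forward: F* = S·e^(carry·T), with carry = (r + u) = 0.0640 + 0.0213 = 0.0853
F* = 1058.22 · e^(0.0853 × 10/12) = 1058.22 · e^0.07108333 = 1058.22 × 1.07367069 = $1136.1798
Market $1178.29 > fair $1136.1798: forward overpriced → cash-and-carry (buy spot, short the forward).
At maturity, profit = |F_mkt − F*| = |1178.29 − 1136.1798| = $42.11 per troy ounce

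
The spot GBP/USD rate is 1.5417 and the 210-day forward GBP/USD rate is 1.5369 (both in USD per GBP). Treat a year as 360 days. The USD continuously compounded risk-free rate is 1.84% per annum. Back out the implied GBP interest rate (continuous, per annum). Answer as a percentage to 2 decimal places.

2.37%

F = S·e^((r_USD − r_GBP)T) ⇒ r_GBP = r_USD − ln(F/S)/T
ln(1.5369/1.5417) = -0.003118; /(210/360) = -0.005345
r_GBP = 0.0184 + 0.005345 = 0.023745
r_GBP = 2.37%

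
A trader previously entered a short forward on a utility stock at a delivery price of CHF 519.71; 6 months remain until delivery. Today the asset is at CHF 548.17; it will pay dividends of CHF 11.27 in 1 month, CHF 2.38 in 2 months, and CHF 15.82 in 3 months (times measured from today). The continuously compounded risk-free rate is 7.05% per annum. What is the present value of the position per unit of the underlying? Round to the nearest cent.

PV(remaining dividends) I = 11.27·e^(−0.0705·1/12) + 2.38·e^(−0.0705·2/12) + 15.82·e^(−0.0705·3/12) = 29.0998
Current forward F = (S − I)·e^(rT) = (548.17 − 29.0998)·e^(0.0705·6/12) = 519.0702 × 1.035879 = 537.6939
Value (long) = (F − K)·e^(−rT) = (537.6939 − 519.71) × 0.965364 = 17.3610
Short position value = −(long value) = -CHF 17.36

-CHF 17.36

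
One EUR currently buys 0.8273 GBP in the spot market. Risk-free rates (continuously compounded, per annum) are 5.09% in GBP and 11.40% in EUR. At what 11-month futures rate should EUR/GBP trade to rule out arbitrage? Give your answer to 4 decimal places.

F = S·e^((r_GBP − r_EUR)T) = 0.8273 · e^((0.0509 − 0.1140) × 11/12)
= 0.8273 · e^-0.057842 = 0.8273 × 0.943799
F = 0.7808 GBP per EUR

0.7808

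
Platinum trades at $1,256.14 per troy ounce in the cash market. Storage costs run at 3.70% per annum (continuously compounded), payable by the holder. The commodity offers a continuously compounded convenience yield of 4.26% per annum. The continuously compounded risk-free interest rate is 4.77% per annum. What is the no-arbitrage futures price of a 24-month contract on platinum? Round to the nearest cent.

Net carry = r + u − y = 0.0477 + 0.0370 − 0.0426 = 0.0421
F = S·e^((r+u−y)T) = 1256.14 · e^(0.0421 × 24/12) = 1256.14 · e^0.08420000
= 1256.14 × 1.08784644 = $1,366.49 per troy ounce

$1,366.49 per troy ounce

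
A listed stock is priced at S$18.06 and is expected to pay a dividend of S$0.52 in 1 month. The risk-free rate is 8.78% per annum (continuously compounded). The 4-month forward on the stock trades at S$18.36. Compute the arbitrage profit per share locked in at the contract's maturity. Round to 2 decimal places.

S$0.30 per share

PV(dividends) I = 0.52·e^(−0.0878·1/12) = 0.5162
Fair forward F* = (S − I)·e^(rT) = (18.06 − 0.5162)·e^0.029267 = 17.5438 × 1.029699 = 18.0648
Market S$18.36 > fair 18.0648: forward overpriced → cash-and-carry (borrow at r, buy the stock and collect the dividends, short the forward).
Profit at T = |F_mkt − F*| = |18.36 − 18.0648| = S$0.30 per share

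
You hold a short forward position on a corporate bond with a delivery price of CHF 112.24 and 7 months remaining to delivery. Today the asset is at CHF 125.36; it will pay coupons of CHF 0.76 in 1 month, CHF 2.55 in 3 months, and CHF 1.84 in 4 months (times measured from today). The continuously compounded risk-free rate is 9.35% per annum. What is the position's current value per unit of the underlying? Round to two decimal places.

PV(remaining coupons) I = 0.76·e^(−0.0935·1/12) + 2.55·e^(−0.0935·3/12) + 1.84·e^(−0.0935·4/12) = 5.0287
Current forward F = (S − I)·e^(rT) = (125.36 − 5.0287)·e^(0.0935·7/12) = 120.3313 × 1.056056 = 127.0766
Value (long) = (F − K)·e^(−rT) = (127.0766 − 112.24) × 0.946919 = 14.0491
Short position value = −(long value) = -CHF 14.05

-CHF 14.05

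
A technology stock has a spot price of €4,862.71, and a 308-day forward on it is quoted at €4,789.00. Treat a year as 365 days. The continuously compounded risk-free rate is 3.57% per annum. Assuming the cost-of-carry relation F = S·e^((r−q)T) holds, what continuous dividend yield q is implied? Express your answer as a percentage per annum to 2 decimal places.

5.38%

From F = S·e^((r−q)T): (r − q) = ln(F/S)/T
ln(4789.00/4862.71) = ln(0.984842) = -0.015274
(r − q) = -0.015274 / (308/365) = -0.018101
q = r − ln(F/S)/T = 0.0357 + 0.018101 = 0.053801
q = 5.38%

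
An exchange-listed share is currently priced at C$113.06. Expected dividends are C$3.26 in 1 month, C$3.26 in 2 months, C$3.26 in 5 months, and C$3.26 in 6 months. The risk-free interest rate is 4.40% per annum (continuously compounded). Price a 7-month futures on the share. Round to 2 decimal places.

C$102.79

PV(dividends) I = 3.26·e^(−0.0440·1/12) + 3.26·e^(−0.0440·2/12) + 3.26·e^(−0.0440·5/12) + 3.26·e^(−0.0440·6/12)
I = 3.2481 + 3.2362 + 3.2008 + 3.1891 = 12.8742
F = (S − I)·e^(rT) = (113.06 − 12.8742) · e^(0.0440·7/12)
= 100.1858 · e^0.025667 = 100.1858 × 1.025999 = C$102.79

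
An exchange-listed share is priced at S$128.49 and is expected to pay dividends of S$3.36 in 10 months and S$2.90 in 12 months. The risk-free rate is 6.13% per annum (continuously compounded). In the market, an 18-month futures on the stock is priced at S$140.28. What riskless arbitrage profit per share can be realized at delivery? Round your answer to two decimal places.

S$5.91 per share

PV(dividends) I = 3.36·e^(−0.0613·10/12) + 2.90·e^(−0.0613·12/12) = 5.9202
Fair futures F* = (S − I)·e^(rT) = (128.49 − 5.9202)·e^0.091950 = 122.5698 × 1.096310 = 134.3745
Market S$140.28 > fair 134.3745: forward overpriced → cash-and-carry (borrow at r, buy the stock and collect the dividends, short the forward).
Profit at T = |F_mkt − F*| = |140.28 − 134.3745| = S$5.91 per share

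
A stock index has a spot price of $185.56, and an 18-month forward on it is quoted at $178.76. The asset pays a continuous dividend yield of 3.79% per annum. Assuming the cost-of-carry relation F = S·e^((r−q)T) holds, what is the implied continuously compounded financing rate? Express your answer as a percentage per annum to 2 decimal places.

From F = S·e^((r−q)T): (r − q) = ln(F/S)/T
ln(178.76/185.56) = ln(0.963354) = -0.037334
(r − q) = -0.037334 / (18/12) = -0.024889
r = ln(F/S)/T + q = -0.024889 + 0.0379 = 0.013011
r = 1.30%

1.30%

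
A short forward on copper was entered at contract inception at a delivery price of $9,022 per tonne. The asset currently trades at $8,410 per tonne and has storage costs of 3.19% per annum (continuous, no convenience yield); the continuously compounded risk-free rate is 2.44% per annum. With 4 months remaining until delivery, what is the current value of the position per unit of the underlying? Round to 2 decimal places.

$449.02 per tonne

Current fair forward for the remaining 4 months: F = S·e^((r + u)·T), (r + u) = 0.0244 + 0.0319 = 0.0563
F = 8410 · e^(0.0563 × 4/12) = 8410 × 1.01894387 = 8569.3179
Value of long forward = (F − K)·e^(−rT) = (8569.3179 − 9022) · e^(−0.0244·4/12)
= -452.6821 × 0.99189965 = -449.02
Short position value = −(long value) = $449.02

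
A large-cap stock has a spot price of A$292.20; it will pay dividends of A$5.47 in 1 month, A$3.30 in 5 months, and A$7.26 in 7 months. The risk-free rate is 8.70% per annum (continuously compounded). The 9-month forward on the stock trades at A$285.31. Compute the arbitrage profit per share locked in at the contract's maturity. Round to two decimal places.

PV(dividends) I = 5.47·e^(−0.0870·1/12) + 3.30·e^(−0.0870·5/12) + 7.26·e^(−0.0870·7/12) = 15.5138
Fair forward F* = (S − I)·e^(rT) = (292.20 − 15.5138)·e^0.065250 = 276.6862 × 1.067426 = 295.3420
Market A$285.31 < fair 295.3420: forward underpriced → reverse cash-and-carry (short the stock, invest proceeds at r, pay the dividends, go long the forward).
Profit at T = |F_mkt − F*| = |285.31 − 295.3420| = A$10.03 per share

A$10.03 per share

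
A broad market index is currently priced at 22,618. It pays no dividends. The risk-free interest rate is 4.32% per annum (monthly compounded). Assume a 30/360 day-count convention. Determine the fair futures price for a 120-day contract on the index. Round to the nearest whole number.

F = S · (1+r/12)^(12T)
= 22618 × 1.014478
F = 22,945

22,945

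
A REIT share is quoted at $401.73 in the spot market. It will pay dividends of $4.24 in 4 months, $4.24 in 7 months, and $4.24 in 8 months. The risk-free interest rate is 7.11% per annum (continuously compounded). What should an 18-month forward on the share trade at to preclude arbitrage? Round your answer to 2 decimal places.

PV(dividends) I = 4.24·e^(−0.0711·4/12) + 4.24·e^(−0.0711·7/12) + 4.24·e^(−0.0711·8/12)
I = 4.1407 + 4.0677 + 4.0437 = 12.2521
F = (S − I)·e^(rT) = (401.73 − 12.2521) · e^(0.0711·18/12)
= 389.4779 · e^0.106650 = 389.4779 × 1.112545 = $433.31

$433.31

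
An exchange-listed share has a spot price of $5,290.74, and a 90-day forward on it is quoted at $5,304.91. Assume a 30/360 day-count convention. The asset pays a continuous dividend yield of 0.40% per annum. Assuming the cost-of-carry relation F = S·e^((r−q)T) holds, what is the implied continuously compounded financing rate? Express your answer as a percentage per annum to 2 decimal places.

1.47%

From F = S·e^((r−q)T): (r − q) = ln(F/S)/T
ln(5304.91/5290.74) = ln(1.002678) = 0.002674
(r − q) = 0.002674 / (90/360) = 0.010696
r = ln(F/S)/T + q = 0.010696 + 0.0040 = 0.014696
r = 1.47%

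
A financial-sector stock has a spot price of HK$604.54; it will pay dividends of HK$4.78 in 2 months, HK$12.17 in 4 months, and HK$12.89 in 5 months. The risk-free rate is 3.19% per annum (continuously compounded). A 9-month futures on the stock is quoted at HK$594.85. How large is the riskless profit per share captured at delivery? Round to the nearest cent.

HK$5.90 per share

PV(dividends) I = 4.78·e^(−0.0319·2/12) + 12.17·e^(−0.0319·4/12) + 12.89·e^(−0.0319·5/12) = 29.5157
Fair futures F* = (S − I)·e^(rT) = (604.54 − 29.5157)·e^0.023925 = 575.0243 × 1.024213 = 588.9474
Market HK$594.85 > fair 588.9474: forward overpriced → cash-and-carry (borrow at r, buy the stock and collect the dividends, short the forward).
Profit at T = |F_mkt − F*| = |594.85 − 588.9474| = HK$5.90 per share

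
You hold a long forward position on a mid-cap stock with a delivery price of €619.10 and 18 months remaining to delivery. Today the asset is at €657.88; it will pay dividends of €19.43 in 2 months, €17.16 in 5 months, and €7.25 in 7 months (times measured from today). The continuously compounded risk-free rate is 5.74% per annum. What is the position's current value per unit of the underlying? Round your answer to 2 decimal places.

€46.84

PV(remaining dividends) I = 19.43·e^(−0.0574·2/12) + 17.16·e^(−0.0574·5/12) + 7.25·e^(−0.0574·7/12) = 43.0107
Current forward F = (S − I)·e^(rT) = (657.88 − 43.0107)·e^(0.0574·18/12) = 614.8693 × 1.089915 = 670.1553
Value (long) = (F − K)·e^(−rT) = (670.1553 − 619.10) × 0.917502 = 46.8433
Value = €46.84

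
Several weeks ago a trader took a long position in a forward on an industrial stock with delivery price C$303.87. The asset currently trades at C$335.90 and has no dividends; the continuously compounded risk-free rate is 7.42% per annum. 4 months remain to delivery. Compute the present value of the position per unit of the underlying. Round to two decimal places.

C$39.45

Current fair forward for the remaining 4 months: F = S·e^(r·T), r = 0.0742
F = 335.90 · e^(0.0742 × 4/12) = 335.90 × 1.025042 = 344.3116
Value of long forward = (F − K)·e^(−rT) = (344.3116 − 303.87) · e^(−0.0742·4/12)
= 40.4416 × 0.975570 = 39.45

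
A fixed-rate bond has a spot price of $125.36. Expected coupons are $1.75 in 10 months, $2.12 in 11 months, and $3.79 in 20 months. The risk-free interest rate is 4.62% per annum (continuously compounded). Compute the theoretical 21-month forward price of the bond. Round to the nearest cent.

PV(coupons) I = 1.75·e^(−0.0462·10/12) + 2.12·e^(−0.0462·11/12) + 3.79·e^(−0.0462·20/12)
I = 1.6839 + 2.0321 + 3.5091 = 7.2251
F = (S − I)·e^(rT) = (125.36 − 7.2251) · e^(0.0462·21/12)
= 118.1349 · e^0.080850 = 118.1349 × 1.084208 = $128.08

$128.08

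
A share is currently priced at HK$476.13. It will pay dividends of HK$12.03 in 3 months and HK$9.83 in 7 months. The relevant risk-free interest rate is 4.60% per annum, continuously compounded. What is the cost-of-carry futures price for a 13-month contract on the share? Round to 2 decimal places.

PV(dividends) I = 12.03·e^(−0.0460·3/12) + 9.83·e^(−0.0460·7/12)
I = 11.8924 + 9.5697 = 21.4621
F = (S − I)·e^(rT) = (476.13 − 21.4621) · e^(0.0460·13/12)
= 454.6679 · e^0.049833 = 454.6679 × 1.051096 = HK$477.90

HK$477.90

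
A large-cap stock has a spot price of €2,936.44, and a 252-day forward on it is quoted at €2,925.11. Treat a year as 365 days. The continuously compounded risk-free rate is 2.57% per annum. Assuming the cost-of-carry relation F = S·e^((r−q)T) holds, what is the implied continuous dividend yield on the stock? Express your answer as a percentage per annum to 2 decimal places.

3.13%

From F = S·e^((r−q)T): (r − q) = ln(F/S)/T
ln(2925.11/2936.44) = ln(0.996142) = -0.003865
(r − q) = -0.003865 / (252/365) = -0.005598
q = r − ln(F/S)/T = 0.0257 + 0.005598 = 0.031298
q = 3.13%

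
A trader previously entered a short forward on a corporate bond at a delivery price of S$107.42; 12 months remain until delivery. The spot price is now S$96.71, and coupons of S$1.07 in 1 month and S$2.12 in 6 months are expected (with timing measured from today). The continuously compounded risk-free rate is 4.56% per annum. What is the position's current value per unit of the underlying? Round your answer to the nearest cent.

S$9.06

PV(remaining coupons) I = 1.07·e^(−0.0456·1/12) + 2.12·e^(−0.0456·6/12) = 3.1382
Current forward F = (S − I)·e^(rT) = (96.71 − 3.1382)·e^(0.0456·12/12) = 93.5718 × 1.046656 = 97.9375
Value (long) = (F − K)·e^(−rT) = (97.9375 − 107.42) × 0.955424 = -9.0598
Short position value = −(long value) = S$9.06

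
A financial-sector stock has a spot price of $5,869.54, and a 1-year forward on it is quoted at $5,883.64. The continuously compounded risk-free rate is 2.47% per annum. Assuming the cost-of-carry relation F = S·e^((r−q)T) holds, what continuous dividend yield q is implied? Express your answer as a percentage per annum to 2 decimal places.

2.23%

From F = S·e^((r−q)T): (r − q) = ln(F/S)/T
ln(5883.64/5869.54) = ln(1.002402) = 0.002399
(r − q) = 0.002399 / (12/12) = 0.002399
q = r − ln(F/S)/T = 0.0247 − 0.002399 = 0.022301
q = 2.23%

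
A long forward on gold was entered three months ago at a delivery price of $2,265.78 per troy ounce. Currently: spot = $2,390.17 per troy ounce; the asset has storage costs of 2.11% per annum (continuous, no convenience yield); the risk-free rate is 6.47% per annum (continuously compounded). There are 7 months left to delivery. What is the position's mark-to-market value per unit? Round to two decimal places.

Current fair forward for the remaining 7 months: F = S·e^((r + u)·T), (r + u) = 0.0647 + 0.0211 = 0.0858
F = 2390.17 · e^(0.0858 × 7/12) = 2390.17 × 1.05132366 = 2512.8423
Value of long forward = (F − K)·e^(−rT) = (2512.8423 − 2265.78) · e^(−0.0647·7/12)
= 247.0623 × 0.96296167 = 237.91

$237.91 per troy ounce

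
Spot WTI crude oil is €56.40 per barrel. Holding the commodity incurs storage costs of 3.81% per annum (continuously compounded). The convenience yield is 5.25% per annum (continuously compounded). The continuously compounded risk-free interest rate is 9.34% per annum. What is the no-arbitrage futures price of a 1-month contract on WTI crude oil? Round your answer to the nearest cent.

€56.77 per barrel

Net carry = r + u − y = 0.0934 + 0.0381 − 0.0525 = 0.0790
F = S·e^((r+u−y)T) = 56.40 · e^(0.0790 × 1/12) = 56.40 · e^0.006583
= 56.40 × 1.006605 = €56.77 per barrel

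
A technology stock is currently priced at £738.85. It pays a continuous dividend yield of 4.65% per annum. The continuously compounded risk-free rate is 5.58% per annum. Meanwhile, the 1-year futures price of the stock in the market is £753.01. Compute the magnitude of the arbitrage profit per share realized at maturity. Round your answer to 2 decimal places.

Fair futures: F* = S·e^(carry·T), with carry = (r − q) = 0.0558 − 0.0465 = 0.0093
F* = 738.85 · e^(0.0093 × 1) = 738.85 · e^0.009300 = 738.85 × 1.009343 = £745.7531
Market £753.01 > fair £745.7531: forward overpriced → cash-and-carry (buy spot, short the forward).
At maturity, profit = |F_mkt − F*| = |753.01 − 745.7531| = £7.26 per share

£7.26 per share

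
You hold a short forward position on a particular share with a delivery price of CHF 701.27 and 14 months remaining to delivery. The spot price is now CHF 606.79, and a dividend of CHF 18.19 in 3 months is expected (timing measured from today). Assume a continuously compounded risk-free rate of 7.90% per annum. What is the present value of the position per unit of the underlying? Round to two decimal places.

CHF 50.57

PV(remaining dividends) I = 18.19·e^(−0.0790·3/12) = 17.8343
Current forward F = (S − I)·e^(rT) = (606.79 − 17.8343)·e^(0.0790·14/12) = 588.9557 × 1.096548 = 645.8182
Value (long) = (F − K)·e^(−rT) = (645.8182 − 701.27) × 0.911953 = -50.5694
Short position value = −(long value) = CHF 50.57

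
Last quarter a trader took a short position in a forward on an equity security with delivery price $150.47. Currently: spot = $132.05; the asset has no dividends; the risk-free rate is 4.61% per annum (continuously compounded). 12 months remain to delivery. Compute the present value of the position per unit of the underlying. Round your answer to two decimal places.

Current fair forward for the remaining 12 months: F = S·e^(r·T), r = 0.0461
F = 132.05 · e^(0.0461 × 12/12) = 132.05 × 1.047179 = 138.2800
Value of long forward = (F − K)·e^(−rT) = (138.2800 − 150.47) · e^(−0.0461·12/12)
= -12.1900 × 0.954946 = -11.64
Short position value = −(long value) = $11.64

$11.64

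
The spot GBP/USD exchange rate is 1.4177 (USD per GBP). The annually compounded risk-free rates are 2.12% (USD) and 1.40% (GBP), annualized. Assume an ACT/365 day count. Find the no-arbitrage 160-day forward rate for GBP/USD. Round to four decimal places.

1.4221

By covered interest parity, F = S · (1+r_USD)^T / (1+r_GBP)^T
= 1.4177 × 1.009238 / 1.006113 = 1.4177 × 1.003106
F = 1.4221 USD per GBP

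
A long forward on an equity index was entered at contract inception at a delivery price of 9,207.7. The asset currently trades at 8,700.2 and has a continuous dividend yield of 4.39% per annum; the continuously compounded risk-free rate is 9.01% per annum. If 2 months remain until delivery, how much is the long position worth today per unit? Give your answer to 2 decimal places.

Current fair forward for the remaining 2 months: F = S·e^((r − q)·T), (r − q) = 0.0901 − 0.0439 = 0.0462
F = 8700.2 · e^(0.0462 × 2/12) = 8700.2 × 1.00772972 = 8767.4501
Value of long forward = (F − K)·e^(−rT) = (8767.4501 − 9207.7) · e^(−0.0901·2/12)
= -440.2499 × 0.98509552 = -433.69

-433.69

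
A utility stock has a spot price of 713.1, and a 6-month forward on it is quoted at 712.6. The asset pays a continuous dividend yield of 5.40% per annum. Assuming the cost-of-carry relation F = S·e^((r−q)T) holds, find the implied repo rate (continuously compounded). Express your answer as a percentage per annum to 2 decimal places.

From F = S·e^((r−q)T): (r − q) = ln(F/S)/T
ln(712.6/713.1) = ln(0.999299) = -0.000701
(r − q) = -0.000701 / (6/12) = -0.001402
r = ln(F/S)/T + q = -0.001402 + 0.0540 = 0.052598
r = 5.26%

5.26%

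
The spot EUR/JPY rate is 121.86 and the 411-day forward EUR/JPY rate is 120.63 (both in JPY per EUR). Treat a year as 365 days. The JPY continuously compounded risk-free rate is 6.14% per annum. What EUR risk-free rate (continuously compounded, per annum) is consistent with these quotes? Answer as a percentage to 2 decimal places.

7.04%

F = S·e^((r_JPY − r_EUR)T) ⇒ r_EUR = r_JPY − ln(F/S)/T
ln(120.63/121.86) = -0.010145; /(411/365) = -0.009010
r_EUR = 0.0614 + 0.009010 = 0.070410
r_EUR = 7.04%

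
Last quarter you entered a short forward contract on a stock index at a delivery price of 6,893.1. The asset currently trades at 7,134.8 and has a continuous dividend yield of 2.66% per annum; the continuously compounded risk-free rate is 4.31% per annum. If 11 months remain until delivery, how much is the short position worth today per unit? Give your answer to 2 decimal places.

Current fair forward for the remaining 11 months: F = S·e^((r − q)·T), (r − q) = 0.0431 − 0.0266 = 0.0165
F = 7134.8 · e^(0.0165 × 11/12) = 7134.8 × 1.01523996 = 7243.5341
Value of long forward = (F − K)·e^(−rT) = (7243.5341 − 6893.1) · e^(−0.0431·11/12)
= 350.4341 × 0.96126194 = 336.86
Short position value = −(long value) = -336.86

-336.86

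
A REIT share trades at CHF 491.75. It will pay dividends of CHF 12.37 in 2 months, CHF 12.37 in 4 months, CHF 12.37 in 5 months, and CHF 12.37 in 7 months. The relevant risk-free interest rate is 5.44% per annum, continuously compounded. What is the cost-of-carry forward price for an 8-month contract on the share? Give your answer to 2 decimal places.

PV(dividends) I = 12.37·e^(−0.0544·2/12) + 12.37·e^(−0.0544·4/12) + 12.37·e^(−0.0544·5/12) + 12.37·e^(−0.0544·7/12)
I = 12.2584 + 12.1477 + 12.0928 + 11.9836 = 48.4825
F = (S − I)·e^(rT) = (491.75 − 48.4825) · e^(0.0544·8/12)
= 443.2675 · e^0.036267 = 443.2675 × 1.036933 = CHF 459.64

CHF 459.64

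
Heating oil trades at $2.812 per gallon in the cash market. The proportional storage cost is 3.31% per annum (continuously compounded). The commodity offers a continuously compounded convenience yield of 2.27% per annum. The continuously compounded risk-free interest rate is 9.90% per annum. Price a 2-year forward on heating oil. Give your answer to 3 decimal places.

$3.500 per gallon

Net carry = r + u − y = 0.0990 + 0.0331 − 0.0227 = 0.1094
F = S·e^((r+u−y)T) = 2.812 · e^(0.1094 × 2) = 2.812 · e^0.218800
= 2.812 × 1.244582 = $3.500 per gallon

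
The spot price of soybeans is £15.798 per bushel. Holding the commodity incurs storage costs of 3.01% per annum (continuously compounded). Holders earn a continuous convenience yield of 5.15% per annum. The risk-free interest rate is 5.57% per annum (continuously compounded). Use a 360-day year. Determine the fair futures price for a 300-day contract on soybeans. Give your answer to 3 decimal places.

£16.256 per bushel

Net carry = r + u − y = 0.0557 + 0.0301 − 0.0515 = 0.0343
F = S·e^((r+u−y)T) = 15.798 · e^(0.0343 × 300/360) = 15.798 · e^0.028583
= 15.798 × 1.028995 = £16.256 per bushel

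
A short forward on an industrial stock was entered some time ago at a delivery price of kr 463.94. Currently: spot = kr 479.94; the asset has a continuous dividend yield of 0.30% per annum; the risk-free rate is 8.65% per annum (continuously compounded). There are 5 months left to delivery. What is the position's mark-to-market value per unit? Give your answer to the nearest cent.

Current fair forward for the remaining 5 months: F = S·e^((r − q)·T), (r − q) = 0.0865 − 0.0030 = 0.0835
F = 479.94 · e^(0.0835 × 5/12) = 479.94 × 1.035404 = 496.9318
Value of long forward = (F − K)·e^(−rT) = (496.9318 − 463.94) · e^(−0.0865·5/12)
= 32.9918 × 0.964600 = 31.82
Short position value = −(long value) = -kr 31.82

-kr 31.82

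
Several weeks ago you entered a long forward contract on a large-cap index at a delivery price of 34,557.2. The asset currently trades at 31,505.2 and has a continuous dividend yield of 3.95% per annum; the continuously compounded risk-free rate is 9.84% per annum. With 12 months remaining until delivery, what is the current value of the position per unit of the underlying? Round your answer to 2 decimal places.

Current fair forward for the remaining 12 months: F = S·e^((r − q)·T), (r − q) = 0.0984 − 0.0395 = 0.0589
F = 31505.2 · e^(0.0589 × 12/12) = 31505.2 × 1.06066917 = 33416.5943
Value of long forward = (F − K)·e^(−rT) = (33416.5943 − 34557.2) · e^(−0.0984·12/12)
= -1140.6057 × 0.90628632 = -1033.72

-1033.72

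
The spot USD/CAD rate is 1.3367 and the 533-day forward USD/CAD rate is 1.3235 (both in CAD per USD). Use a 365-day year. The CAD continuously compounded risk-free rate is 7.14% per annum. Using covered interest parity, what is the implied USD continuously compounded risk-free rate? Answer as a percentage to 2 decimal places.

F = S·e^((r_CAD − r_USD)T) ⇒ r_USD = r_CAD − ln(F/S)/T
ln(1.3235/1.3367) = -0.009924; /(533/365) = -0.006796
r_USD = 0.0714 + 0.006796 = 0.078196
r_USD = 7.82%

7.82%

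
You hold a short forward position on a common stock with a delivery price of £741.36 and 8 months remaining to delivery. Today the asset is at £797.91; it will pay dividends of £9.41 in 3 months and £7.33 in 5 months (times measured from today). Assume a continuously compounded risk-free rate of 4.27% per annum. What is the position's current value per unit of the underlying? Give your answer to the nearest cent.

-£60.85

PV(remaining dividends) I = 9.41·e^(−0.0427·3/12) + 7.33·e^(−0.0427·5/12) = 16.5108
Current forward F = (S − I)·e^(rT) = (797.91 − 16.5108)·e^(0.0427·8/12) = 781.3992 × 1.028876 = 803.9629
Value (long) = (F − K)·e^(−rT) = (803.9629 − 741.36) × 0.971935 = 60.8459
Short position value = −(long value) = -£60.85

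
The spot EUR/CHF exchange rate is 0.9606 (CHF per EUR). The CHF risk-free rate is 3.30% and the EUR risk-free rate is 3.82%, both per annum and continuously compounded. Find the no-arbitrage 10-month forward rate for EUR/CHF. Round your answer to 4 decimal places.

0.9564

F = S·e^((r_CHF − r_EUR)T) = 0.9606 · e^((0.0330 − 0.0382) × 10/12)
= 0.9606 · e^-0.004333 = 0.9606 × 0.995676
F = 0.9564 CHF per EUR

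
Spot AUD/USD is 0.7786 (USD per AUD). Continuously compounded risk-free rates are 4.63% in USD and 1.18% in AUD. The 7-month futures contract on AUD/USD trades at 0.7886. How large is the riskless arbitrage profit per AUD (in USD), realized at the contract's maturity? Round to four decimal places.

Fair futures: F* = S·e^(carry·T), with carry = (r_USD − r_AUD) = 0.0463 − 0.0118 = 0.0345
F* = 0.7786 · e^(0.0345 × 7/12) = 0.7786 · e^0.020125 = 0.7786 × 1.020329 = 0.7944
Market 0.7886 < fair 0.7944: forward underpriced → reverse cash-and-carry (short spot, go long the forward).
At maturity, profit = |F_mkt − F*| = |0.7886 − 0.7944| = 0.0058 per AUD (in USD)

0.0058 per AUD (in USD)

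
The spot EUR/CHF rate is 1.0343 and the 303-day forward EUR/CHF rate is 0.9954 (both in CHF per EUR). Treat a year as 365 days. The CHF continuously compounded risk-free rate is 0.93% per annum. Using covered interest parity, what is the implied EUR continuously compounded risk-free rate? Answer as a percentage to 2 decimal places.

5.55%

F = S·e^((r_CHF − r_EUR)T) ⇒ r_EUR = r_CHF − ln(F/S)/T
ln(0.9954/1.0343) = -0.038335; /(303/365) = -0.046179
r_EUR = 0.0093 + 0.046179 = 0.055479
r_EUR = 5.55%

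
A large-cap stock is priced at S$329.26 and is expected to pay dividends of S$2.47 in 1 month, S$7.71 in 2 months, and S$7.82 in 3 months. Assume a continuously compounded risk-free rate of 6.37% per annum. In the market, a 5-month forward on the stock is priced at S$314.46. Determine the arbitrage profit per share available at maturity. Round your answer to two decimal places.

PV(dividends) I = 2.47·e^(−0.0637·1/12) + 7.71·e^(−0.0637·2/12) + 7.82·e^(−0.0637·3/12) = 17.7820
Fair forward F* = (S − I)·e^(rT) = (329.26 − 17.7820)·e^0.026542 = 311.4780 × 1.026897 = 319.8558
Market S$314.46 < fair 319.8558: forward underpriced → reverse cash-and-carry (short the stock, invest proceeds at r, pay the dividends, go long the forward).
Profit at T = |F_mkt − F*| = |314.46 − 319.8558| = S$5.40 per share

S$5.40 per share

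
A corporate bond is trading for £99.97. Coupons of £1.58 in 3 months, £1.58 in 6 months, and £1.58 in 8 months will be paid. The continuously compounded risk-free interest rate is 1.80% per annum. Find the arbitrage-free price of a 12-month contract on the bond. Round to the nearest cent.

PV(coupons) I = 1.58·e^(−0.0180·3/12) + 1.58·e^(−0.0180·6/12) + 1.58·e^(−0.0180·8/12)
I = 1.5729 + 1.5658 + 1.5612 = 4.6999
F = (S − I)·e^(rT) = (99.97 − 4.6999) · e^(0.0180·12/12)
= 95.2701 · e^0.018000 = 95.2701 × 1.018163 = £97.00

£97.00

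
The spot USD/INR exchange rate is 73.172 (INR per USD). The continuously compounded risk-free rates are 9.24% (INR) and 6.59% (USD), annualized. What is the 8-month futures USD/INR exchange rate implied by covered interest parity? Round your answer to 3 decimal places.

F = S·e^((r_INR − r_USD)T) = 73.172 · e^((0.0924 − 0.0659) × 8/12)
= 73.172 · e^0.017667 = 73.172 × 1.017824
F = 74.476 INR per USD

74.476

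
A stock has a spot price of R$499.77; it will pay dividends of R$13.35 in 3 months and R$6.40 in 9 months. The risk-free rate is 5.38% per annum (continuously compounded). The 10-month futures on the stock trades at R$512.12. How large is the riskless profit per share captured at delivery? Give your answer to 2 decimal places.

R$9.64 per share

PV(dividends) I = 13.35·e^(−0.0538·3/12) + 6.40·e^(−0.0538·9/12) = 19.3185
Fair futures F* = (S − I)·e^(rT) = (499.77 − 19.3185)·e^0.044833 = 480.4515 × 1.045853 = 502.4816
Market R$512.12 > fair 502.4816: forward overpriced → cash-and-carry (borrow at r, buy the stock and collect the dividends, short the forward).
Profit at T = |F_mkt − F*| = |512.12 − 502.4816| = R$9.64 per share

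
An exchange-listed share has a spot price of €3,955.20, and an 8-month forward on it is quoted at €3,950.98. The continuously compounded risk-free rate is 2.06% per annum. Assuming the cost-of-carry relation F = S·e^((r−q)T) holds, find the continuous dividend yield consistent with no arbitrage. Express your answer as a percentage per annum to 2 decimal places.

2.22%

From F = S·e^((r−q)T): (r − q) = ln(F/S)/T
ln(3950.98/3955.20) = ln(0.998933) = -0.001068
(r − q) = -0.001068 / (8/12) = -0.001602
q = r − ln(F/S)/T = 0.0206 + 0.001602 = 0.022202
q = 2.22%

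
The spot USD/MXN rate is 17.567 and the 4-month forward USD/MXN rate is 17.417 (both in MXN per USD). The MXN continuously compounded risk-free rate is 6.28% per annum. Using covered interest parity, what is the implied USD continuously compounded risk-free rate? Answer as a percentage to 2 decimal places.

8.85%

F = S·e^((r_MXN − r_USD)T) ⇒ r_USD = r_MXN − ln(F/S)/T
ln(17.417/17.567) = -0.008575; /(4/12) = -0.025725
r_USD = 0.0628 + 0.025725 = 0.088525
r_USD = 8.85%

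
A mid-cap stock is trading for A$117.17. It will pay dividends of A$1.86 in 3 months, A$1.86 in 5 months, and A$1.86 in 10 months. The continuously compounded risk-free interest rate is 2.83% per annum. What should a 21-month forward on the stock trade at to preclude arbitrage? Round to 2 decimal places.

A$117.34

PV(dividends) I = 1.86·e^(−0.0283·3/12) + 1.86·e^(−0.0283·5/12) + 1.86·e^(−0.0283·10/12)
I = 1.8469 + 1.8382 + 1.8166 = 5.5017
F = (S − I)·e^(rT) = (117.17 − 5.5017) · e^(0.0283·21/12)
= 111.6683 · e^0.049525 = 111.6683 × 1.050772 = A$117.34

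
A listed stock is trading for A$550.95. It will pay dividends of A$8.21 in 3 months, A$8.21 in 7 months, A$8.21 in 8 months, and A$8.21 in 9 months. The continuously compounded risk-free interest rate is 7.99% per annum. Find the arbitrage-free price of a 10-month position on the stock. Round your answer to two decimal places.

A$555.32

PV(dividends) I = 8.21·e^(−0.0799·3/12) + 8.21·e^(−0.0799·7/12) + 8.21·e^(−0.0799·8/12) + 8.21·e^(−0.0799·9/12)
I = 8.0476 + 7.8361 + 7.7841 + 7.7325 = 31.4003
F = (S − I)·e^(rT) = (550.95 − 31.4003) · e^(0.0799·10/12)
= 519.5497 · e^0.066583 = 519.5497 × 1.068850 = A$555.32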